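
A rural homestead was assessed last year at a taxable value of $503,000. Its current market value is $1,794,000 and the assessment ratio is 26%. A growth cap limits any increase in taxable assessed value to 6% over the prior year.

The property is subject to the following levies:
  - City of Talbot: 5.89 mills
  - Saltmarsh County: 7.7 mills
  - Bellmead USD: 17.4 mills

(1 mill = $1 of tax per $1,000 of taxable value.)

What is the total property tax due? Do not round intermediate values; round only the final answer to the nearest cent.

Uncapped assessed value = $1,794,000 × 0.26 = $466,440
Cap limit = $503,000 × 1.06 = $533,180
Taxable assessed value = min($466,440, $533,180) = $466,440 (cap does not bind)
City of Talbot: $466,440 × 0.00589 = $2,747.3316
Saltmarsh County: $466,440 × 0.0077 = $3,591.588
Bellmead USD: $466,440 × 0.0174 = $8,116.056
Total = $14,454.9756

$14,454.98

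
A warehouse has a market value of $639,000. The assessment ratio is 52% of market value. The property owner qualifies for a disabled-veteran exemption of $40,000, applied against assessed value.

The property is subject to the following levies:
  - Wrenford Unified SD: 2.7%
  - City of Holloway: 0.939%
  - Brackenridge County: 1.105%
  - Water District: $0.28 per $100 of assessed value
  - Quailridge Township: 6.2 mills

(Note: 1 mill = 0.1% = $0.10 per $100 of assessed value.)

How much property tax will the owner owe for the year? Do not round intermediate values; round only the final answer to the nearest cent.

Assessed value = $639,000 × 0.52 = $332,280
Taxable value = $332,280 − $40,000 = $292,280
Wrenford Unified SD: $292,280 × 0.027 = $7,891.56
City of Holloway: $292,280 × 0.00939 = $2,744.5092
Brackenridge County: $292,280 × 0.01105 = $3,229.694
Water District: $292,280 × 0.0028 = $818.384
Quailridge Township: $292,280 × 0.0062 = $1,812.136
Total = $16,496.2832

$16,496.28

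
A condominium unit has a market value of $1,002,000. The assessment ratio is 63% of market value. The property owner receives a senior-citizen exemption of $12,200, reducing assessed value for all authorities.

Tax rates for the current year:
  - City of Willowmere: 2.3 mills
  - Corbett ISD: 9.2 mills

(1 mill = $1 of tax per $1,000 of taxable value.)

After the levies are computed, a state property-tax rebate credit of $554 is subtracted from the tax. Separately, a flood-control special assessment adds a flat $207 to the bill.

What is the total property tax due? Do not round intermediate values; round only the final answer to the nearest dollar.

Assessed value = $1,002,000 × 0.63 = $631,260
Taxable value = $631,260 − $12,200 = $619,060
City of Willowmere: $619,060 × 0.0023 = $1,423.838
Corbett ISD: $619,060 × 0.0092 = $5,695.352
Levies subtotal = $7,119.19
After credit = $7,119.19 − $554 = $6,565.19
Total = $6,565.19 + $207 = $6,772.19

$6,772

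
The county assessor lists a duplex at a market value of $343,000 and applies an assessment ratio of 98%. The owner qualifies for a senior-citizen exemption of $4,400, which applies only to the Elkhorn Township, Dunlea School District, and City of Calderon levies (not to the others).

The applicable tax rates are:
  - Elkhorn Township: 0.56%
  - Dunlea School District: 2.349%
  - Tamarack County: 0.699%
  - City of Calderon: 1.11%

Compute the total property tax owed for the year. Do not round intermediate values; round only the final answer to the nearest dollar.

$15,682

Assessed value = $343,000 × 0.98 = $336,140
Elkhorn Township: ($336,140 − $4,400) × 0.0056 = $331,740 × 0.0056 = $1,857.744
Dunlea School District: ($336,140 − $4,400) × 0.02349 = $331,740 × 0.02349 = $7,792.5726
Tamarack County: $336,140 × 0.00699 = $2,349.6186
City of Calderon: ($336,140 − $4,400) × 0.0111 = $331,740 × 0.0111 = $3,682.314
Total = $15,682.2492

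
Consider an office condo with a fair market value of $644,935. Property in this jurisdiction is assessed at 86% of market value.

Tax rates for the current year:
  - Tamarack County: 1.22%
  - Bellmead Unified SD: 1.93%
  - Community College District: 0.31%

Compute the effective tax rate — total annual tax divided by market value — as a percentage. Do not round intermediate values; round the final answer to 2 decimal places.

Assessed value = $644,935 × 0.86 = $554,644.1
Tamarack County: $554,644.1 × 0.0122 = $6,766.65802
Bellmead Unified SD: $554,644.1 × 0.0193 = $10,704.63113
Community College District: $554,644.1 × 0.0031 = $1,719.39671
Total tax = $19,190.68586
Effective rate = $19,190.68586 ÷ $644,935 = 2.98% of market value

2.98%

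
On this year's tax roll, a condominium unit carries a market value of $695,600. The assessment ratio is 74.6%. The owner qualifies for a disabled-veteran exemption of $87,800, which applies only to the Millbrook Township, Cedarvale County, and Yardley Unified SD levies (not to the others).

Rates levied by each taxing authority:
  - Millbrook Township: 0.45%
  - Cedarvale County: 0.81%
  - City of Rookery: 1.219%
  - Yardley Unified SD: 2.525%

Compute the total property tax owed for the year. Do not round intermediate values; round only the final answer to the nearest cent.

Assessed value = $695,600 × 0.746 = $518,917.6
Millbrook Township: ($518,917.6 − $87,800) × 0.0045 = $431,117.6 × 0.0045 = $1,940.0292
Cedarvale County: ($518,917.6 − $87,800) × 0.0081 = $431,117.6 × 0.0081 = $3,492.05256
City of Rookery: $518,917.6 × 0.01219 = $6,325.605544
Yardley Unified SD: ($518,917.6 − $87,800) × 0.02525 = $431,117.6 × 0.02525 = $10,885.7194
Total = $22,643.406704

$22,643.41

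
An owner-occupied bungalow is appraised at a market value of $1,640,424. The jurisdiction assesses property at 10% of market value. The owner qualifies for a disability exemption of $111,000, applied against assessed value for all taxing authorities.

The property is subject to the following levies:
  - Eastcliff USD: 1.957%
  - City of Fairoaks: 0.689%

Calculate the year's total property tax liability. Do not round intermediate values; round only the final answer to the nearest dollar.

Assessed value = $1,640,424 × 0.1 = $164,042.4
Taxable value = $164,042.4 − $111,000 = $53,042.4
Eastcliff USD: $53,042.4 × 0.01957 = $1,038.039768
City of Fairoaks: $53,042.4 × 0.00689 = $365.462136
Total = $1,038.039768 + $365.462136 = $1,403.501904

$1,404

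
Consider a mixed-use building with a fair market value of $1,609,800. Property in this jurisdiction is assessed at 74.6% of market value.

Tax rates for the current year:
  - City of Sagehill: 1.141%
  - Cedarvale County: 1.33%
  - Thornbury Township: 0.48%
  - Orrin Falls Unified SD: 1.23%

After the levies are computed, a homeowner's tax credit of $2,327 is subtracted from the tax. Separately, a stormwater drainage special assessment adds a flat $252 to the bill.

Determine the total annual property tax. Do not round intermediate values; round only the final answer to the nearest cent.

$48,135.08

Assessed value = $1,609,800 × 0.746 = $1,200,910.8
City of Sagehill: $1,200,910.8 × 0.01141 = $13,702.392228
Cedarvale County: $1,200,910.8 × 0.0133 = $15,972.11364
Thornbury Township: $1,200,910.8 × 0.0048 = $5,764.37184
Orrin Falls Unified SD: $1,200,910.8 × 0.0123 = $14,771.20284
Levies subtotal = $50,210.080548
After credit = $50,210.080548 − $2,327 = $47,883.080548
Total = $47,883.080548 + $252 = $48,135.080548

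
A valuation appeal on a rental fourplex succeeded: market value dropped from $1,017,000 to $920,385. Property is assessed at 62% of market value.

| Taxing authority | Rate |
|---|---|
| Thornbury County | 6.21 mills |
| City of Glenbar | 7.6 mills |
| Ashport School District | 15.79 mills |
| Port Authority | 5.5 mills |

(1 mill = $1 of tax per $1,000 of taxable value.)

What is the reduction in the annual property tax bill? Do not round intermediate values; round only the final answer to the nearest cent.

$2,102.54

Old assessed value = $1,017,000 × 0.62 = $630,540
New assessed value = $920,385 × 0.62 = $570,638.7
Combined rate = 0.00621 + 0.0076 + 0.01579 + 0.0055 = 0.0351
Old tax = $630,540 × 0.0351 = $22,131.954
New tax = $570,638.7 × 0.0351 = $20,029.41837
Reduction = $22,131.954 − $20,029.41837 = $2,102.53563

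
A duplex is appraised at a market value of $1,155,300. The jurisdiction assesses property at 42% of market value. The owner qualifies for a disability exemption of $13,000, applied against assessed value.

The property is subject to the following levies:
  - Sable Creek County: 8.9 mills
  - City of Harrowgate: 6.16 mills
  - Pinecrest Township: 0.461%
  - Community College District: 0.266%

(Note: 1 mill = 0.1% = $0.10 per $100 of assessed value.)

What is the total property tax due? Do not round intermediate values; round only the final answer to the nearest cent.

Assessed value = $1,155,300 × 0.42 = $485,226
Taxable value = $485,226 − $13,000 = $472,226
Sable Creek County: $472,226 × 0.0089 = $4,202.8114
City of Harrowgate: $472,226 × 0.00616 = $2,908.91216
Pinecrest Township: $472,226 × 0.00461 = $2,176.96186
Community College District: $472,226 × 0.00266 = $1,256.12116
Total = $10,544.80658

$10,544.81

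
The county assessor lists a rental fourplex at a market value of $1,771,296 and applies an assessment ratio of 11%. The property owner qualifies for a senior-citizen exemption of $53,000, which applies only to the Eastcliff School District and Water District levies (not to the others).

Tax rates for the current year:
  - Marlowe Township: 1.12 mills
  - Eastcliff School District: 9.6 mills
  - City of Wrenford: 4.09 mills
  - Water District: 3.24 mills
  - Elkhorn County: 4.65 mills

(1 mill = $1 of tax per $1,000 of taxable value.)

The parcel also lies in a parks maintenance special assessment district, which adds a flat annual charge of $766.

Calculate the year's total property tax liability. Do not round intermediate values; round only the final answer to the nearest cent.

Assessed value = $1,771,296 × 0.11 = $194,842.56
Marlowe Township: $194,842.56 × 0.00112 = $218.2236672
Eastcliff School District: ($194,842.56 − $53,000) × 0.0096 = $141,842.56 × 0.0096 = $1,361.688576
City of Wrenford: $194,842.56 × 0.00409 = $796.9060704
Water District: ($194,842.56 − $53,000) × 0.00324 = $141,842.56 × 0.00324 = $459.5698944
Elkhorn County: $194,842.56 × 0.00465 = $906.017904
Levies subtotal = $3,742.406112
Total = $3,742.406112 + $766 = $4,508.406112

$4,508.41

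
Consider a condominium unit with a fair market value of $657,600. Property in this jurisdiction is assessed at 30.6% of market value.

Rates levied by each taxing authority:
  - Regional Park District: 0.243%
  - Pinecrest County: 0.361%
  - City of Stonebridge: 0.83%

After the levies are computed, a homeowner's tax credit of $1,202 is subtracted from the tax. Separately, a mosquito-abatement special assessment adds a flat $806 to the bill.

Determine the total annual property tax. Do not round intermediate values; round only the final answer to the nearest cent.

Assessed value = $657,600 × 0.306 = $201,225.6
Regional Park District: $201,225.6 × 0.00243 = $488.978208
Pinecrest County: $201,225.6 × 0.00361 = $726.424416
City of Stonebridge: $201,225.6 × 0.0083 = $1,670.17248
Levies subtotal = $2,885.575104
After credit = $2,885.575104 − $1,202 = $1,683.575104
Total = $1,683.575104 + $806 = $2,489.575104

$2,489.58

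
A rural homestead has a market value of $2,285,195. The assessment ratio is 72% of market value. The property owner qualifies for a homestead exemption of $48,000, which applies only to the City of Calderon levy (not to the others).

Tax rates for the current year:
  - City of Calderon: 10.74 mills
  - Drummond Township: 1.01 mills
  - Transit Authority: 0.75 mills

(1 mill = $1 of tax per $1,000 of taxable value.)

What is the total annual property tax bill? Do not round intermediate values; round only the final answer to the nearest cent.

$20,051.24

Assessed value = $2,285,195 × 0.72 = $1,645,340.4
City of Calderon: ($1,645,340.4 − $48,000) × 0.01074 = $1,597,340.4 × 0.01074 = $17,155.435896
Drummond Township: $1,645,340.4 × 0.00101 = $1,661.793804
Transit Authority: $1,645,340.4 × 0.00075 = $1,234.0053
Total = $20,051.235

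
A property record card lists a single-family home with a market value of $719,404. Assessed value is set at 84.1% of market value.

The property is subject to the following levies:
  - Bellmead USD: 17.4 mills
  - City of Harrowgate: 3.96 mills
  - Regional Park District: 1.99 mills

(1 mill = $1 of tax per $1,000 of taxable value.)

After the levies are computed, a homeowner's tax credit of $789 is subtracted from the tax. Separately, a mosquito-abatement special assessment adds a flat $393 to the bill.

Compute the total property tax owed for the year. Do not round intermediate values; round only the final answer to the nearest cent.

Assessed value = $719,404 × 0.841 = $605,018.764
Bellmead USD: $605,018.764 × 0.0174 = $10,527.3264936
City of Harrowgate: $605,018.764 × 0.00396 = $2,395.87430544
Regional Park District: $605,018.764 × 0.00199 = $1,203.98734036
Levies subtotal = $14,127.1881394
After credit = $14,127.1881394 − $789 = $13,338.1881394
Total = $13,338.1881394 + $393 = $13,731.1881394

$13,731.19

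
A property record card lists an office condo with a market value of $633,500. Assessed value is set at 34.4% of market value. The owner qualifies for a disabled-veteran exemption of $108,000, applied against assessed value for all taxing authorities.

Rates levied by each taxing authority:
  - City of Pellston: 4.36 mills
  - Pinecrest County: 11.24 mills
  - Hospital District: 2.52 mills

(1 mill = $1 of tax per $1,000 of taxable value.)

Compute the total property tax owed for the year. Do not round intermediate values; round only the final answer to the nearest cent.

$1,991.82

Assessed value = $633,500 × 0.344 = $217,924
Taxable value = $217,924 − $108,000 = $109,924
City of Pellston: $109,924 × 0.00436 = $479.26864
Pinecrest County: $109,924 × 0.01124 = $1,235.54576
Hospital District: $109,924 × 0.00252 = $277.00848
Total = $479.26864 + $1,235.54576 + $277.00848 = $1,991.82288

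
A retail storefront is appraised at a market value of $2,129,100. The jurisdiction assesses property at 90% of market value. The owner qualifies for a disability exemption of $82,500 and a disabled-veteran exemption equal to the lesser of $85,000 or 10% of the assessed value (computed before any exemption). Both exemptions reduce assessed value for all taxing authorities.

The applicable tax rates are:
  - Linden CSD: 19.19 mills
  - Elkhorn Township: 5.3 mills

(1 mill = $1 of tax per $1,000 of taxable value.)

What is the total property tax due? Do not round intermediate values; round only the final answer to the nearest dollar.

$42,825

Assessed value = $2,129,100 × 0.9 = $1,916,190
Disabled-veteran exemption = min($85,000, 10% × $1,916,190) = min($85,000, $191,619) = $85,000 (dollar cap binds)
Taxable value = $1,916,190 − $82,500 − $85,000 = $1,748,690
Linden CSD: $1,748,690 × 0.01919 = $33,557.3611
Elkhorn Township: $1,748,690 × 0.0053 = $9,268.057
Total = $42,825.4181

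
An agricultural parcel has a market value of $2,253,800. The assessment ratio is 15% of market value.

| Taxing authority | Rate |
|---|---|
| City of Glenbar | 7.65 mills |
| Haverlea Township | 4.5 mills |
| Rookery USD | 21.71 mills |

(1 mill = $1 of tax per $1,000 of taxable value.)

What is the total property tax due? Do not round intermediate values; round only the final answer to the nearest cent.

Assessed value = $2,253,800 × 0.15 = $338,070
City of Glenbar: $338,070 × 0.00765 = $2,586.2355
Haverlea Township: $338,070 × 0.0045 = $1,521.315
Rookery USD: $338,070 × 0.02171 = $7,339.4997
Total = $2,586.2355 + $1,521.315 + $7,339.4997 = $11,447.0502

$11,447.05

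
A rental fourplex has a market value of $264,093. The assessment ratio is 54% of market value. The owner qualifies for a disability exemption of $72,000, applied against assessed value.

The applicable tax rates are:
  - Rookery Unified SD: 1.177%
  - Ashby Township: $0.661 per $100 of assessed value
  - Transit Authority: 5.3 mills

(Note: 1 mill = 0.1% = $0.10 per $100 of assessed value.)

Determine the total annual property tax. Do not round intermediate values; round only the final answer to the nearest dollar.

Assessed value = $264,093 × 0.54 = $142,610.22
Taxable value = $142,610.22 − $72,000 = $70,610.22
Rookery Unified SD: $70,610.22 × 0.01177 = $831.0822894
Ashby Township: $70,610.22 × 0.00661 = $466.7335542
Transit Authority: $70,610.22 × 0.0053 = $374.234166
Total = $1,672.0500096

$1,672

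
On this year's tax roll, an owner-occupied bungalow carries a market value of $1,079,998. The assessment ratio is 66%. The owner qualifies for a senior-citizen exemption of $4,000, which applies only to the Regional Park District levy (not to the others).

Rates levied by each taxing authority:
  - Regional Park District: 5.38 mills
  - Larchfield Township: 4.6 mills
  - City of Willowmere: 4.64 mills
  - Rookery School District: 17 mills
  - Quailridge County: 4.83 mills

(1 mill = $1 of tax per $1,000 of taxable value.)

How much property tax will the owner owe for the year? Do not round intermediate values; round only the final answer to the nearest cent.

$25,959.99

Assessed value = $1,079,998 × 0.66 = $712,798.68
Regional Park District: ($712,798.68 − $4,000) × 0.00538 = $708,798.68 × 0.00538 = $3,813.3368984
Larchfield Township: $712,798.68 × 0.0046 = $3,278.873928
City of Willowmere: $712,798.68 × 0.00464 = $3,307.3858752
Rookery School District: $712,798.68 × 0.017 = $12,117.57756
Quailridge County: $712,798.68 × 0.00483 = $3,442.8176244
Total = $25,959.991886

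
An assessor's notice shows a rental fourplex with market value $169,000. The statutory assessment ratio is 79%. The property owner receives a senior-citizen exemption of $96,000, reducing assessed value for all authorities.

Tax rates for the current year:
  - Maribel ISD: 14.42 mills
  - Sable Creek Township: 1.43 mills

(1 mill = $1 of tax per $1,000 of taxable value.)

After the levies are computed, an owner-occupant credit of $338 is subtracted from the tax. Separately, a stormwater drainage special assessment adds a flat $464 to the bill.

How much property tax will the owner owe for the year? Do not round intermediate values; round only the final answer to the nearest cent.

Assessed value = $169,000 × 0.79 = $133,510
Taxable value = $133,510 − $96,000 = $37,510
Maribel ISD: $37,510 × 0.01442 = $540.8942
Sable Creek Township: $37,510 × 0.00143 = $53.6393
Levies subtotal = $594.5335
After credit = $594.5335 − $338 = $256.5335
Total = $256.5335 + $464 = $720.5335

$720.53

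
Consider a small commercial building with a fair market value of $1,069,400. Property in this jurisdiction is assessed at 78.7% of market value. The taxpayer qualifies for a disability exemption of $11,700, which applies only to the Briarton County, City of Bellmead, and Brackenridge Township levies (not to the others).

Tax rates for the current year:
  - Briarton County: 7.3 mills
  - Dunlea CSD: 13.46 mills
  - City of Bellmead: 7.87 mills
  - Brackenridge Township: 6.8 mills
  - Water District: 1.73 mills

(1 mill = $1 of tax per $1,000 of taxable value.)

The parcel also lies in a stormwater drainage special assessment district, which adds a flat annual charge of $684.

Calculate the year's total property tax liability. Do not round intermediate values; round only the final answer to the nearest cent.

$31,701.47

Assessed value = $1,069,400 × 0.787 = $841,617.8
Briarton County: ($841,617.8 − $11,700) × 0.0073 = $829,917.8 × 0.0073 = $6,058.39994
Dunlea CSD: $841,617.8 × 0.01346 = $11,328.175588
City of Bellmead: ($841,617.8 − $11,700) × 0.00787 = $829,917.8 × 0.00787 = $6,531.453086
Brackenridge Township: ($841,617.8 − $11,700) × 0.0068 = $829,917.8 × 0.0068 = $5,643.44104
Water District: $841,617.8 × 0.00173 = $1,455.998794
Levies subtotal = $31,017.468448
Total = $31,017.468448 + $684 = $31,701.468448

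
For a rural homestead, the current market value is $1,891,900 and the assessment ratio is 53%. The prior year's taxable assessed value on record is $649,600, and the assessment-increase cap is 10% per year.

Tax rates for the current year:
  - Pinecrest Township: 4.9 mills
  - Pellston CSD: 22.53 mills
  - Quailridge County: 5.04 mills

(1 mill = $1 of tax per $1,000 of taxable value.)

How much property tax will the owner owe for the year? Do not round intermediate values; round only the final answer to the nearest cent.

$23,201.76

Uncapped assessed value = $1,891,900 × 0.53 = $1,002,707
Cap limit = $649,600 × 1.1 = $714,560
Taxable assessed value = min($1,002,707, $714,560) = $714,560 (cap binds)
Pinecrest Township: $714,560 × 0.0049 = $3,501.344
Pellston CSD: $714,560 × 0.02253 = $16,099.0368
Quailridge County: $714,560 × 0.00504 = $3,601.3824
Total = $23,201.7632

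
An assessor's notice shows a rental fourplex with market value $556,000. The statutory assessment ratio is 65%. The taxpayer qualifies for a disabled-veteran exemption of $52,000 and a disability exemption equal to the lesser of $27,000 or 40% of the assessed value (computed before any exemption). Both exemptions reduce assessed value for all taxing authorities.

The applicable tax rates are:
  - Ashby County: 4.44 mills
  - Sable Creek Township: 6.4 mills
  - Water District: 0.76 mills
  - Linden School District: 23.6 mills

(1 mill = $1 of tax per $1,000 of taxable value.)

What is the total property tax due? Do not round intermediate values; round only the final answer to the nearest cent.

$9,940.48

Assessed value = $556,000 × 0.65 = $361,400
Disability exemption = min($27,000, 40% × $361,400) = min($27,000, $144,560) = $27,000 (dollar cap binds)
Taxable value = $361,400 − $52,000 − $27,000 = $282,400
Ashby County: $282,400 × 0.00444 = $1,253.856
Sable Creek Township: $282,400 × 0.0064 = $1,807.36
Water District: $282,400 × 0.00076 = $214.624
Linden School District: $282,400 × 0.0236 = $6,664.64
Total = $9,940.48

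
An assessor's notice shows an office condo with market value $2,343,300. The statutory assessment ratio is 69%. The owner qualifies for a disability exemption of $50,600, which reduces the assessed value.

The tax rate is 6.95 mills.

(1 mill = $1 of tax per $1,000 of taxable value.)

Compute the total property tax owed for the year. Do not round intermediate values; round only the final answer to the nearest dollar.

$10,886

Assessed value = $2,343,300 × 0.69 = $1,616,877
Taxable value = $1,616,877 − $50,600 = $1,566,277
Tax = $1,566,277 × 0.00695 = $10,885.62515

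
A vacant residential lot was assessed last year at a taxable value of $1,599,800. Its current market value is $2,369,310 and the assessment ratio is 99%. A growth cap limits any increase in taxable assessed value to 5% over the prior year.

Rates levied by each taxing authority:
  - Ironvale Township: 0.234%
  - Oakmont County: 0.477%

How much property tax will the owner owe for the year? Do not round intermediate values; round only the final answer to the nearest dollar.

Uncapped assessed value = $2,369,310 × 0.99 = $2,345,616.9
Cap limit = $1,599,800 × 1.05 = $1,679,790
Taxable assessed value = min($2,345,616.9, $1,679,790) = $1,679,790 (cap binds)
Ironvale Township: $1,679,790 × 0.00234 = $3,930.7086
Oakmont County: $1,679,790 × 0.00477 = $8,012.5983
Total = $11,943.3069

$11,943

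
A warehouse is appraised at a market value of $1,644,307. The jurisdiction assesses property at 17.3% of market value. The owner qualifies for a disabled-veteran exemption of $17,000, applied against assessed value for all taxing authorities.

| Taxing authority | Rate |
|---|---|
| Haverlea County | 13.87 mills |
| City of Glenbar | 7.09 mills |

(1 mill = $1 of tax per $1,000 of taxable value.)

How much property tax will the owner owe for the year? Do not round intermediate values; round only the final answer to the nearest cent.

Assessed value = $1,644,307 × 0.173 = $284,465.111
Taxable value = $284,465.111 − $17,000 = $267,465.111
Haverlea County: $267,465.111 × 0.01387 = $3,709.74108957
City of Glenbar: $267,465.111 × 0.00709 = $1,896.32763699
Total = $3,709.74108957 + $1,896.32763699 = $5,606.06872656

$5,606.07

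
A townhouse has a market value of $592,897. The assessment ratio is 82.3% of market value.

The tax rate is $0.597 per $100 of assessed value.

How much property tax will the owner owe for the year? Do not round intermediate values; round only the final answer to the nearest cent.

Assessed value = $592,897 × 0.823 = $487,954.231
Tax = $487,954.231 × 0.00597 = $2,913.08675907

$2,913.09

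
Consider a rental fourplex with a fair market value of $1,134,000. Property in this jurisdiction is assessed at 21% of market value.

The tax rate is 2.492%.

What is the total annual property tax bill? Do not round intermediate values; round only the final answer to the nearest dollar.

Assessed value = $1,134,000 × 0.21 = $238,140
Tax = $238,140 × 0.02492 = $5,934.4488

$5,934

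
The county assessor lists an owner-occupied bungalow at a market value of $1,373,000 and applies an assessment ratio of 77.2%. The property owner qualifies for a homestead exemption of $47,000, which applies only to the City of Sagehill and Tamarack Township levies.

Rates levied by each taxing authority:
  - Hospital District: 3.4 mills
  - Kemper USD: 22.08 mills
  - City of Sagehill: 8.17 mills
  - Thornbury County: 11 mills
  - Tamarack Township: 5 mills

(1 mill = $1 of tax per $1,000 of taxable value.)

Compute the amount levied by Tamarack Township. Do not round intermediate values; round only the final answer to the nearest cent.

Assessed value = $1,373,000 × 0.772 = $1,059,956
Tamarack Township taxable value = $1,059,956 − $47,000 = $1,012,956
Tamarack Township levy = $1,012,956 × 0.005 = $5,064.78

$5,064.78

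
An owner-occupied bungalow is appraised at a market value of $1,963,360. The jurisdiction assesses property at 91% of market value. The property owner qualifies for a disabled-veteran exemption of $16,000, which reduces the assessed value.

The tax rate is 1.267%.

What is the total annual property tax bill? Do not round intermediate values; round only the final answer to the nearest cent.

$22,434.23

Assessed value = $1,963,360 × 0.91 = $1,786,657.6
Taxable value = $1,786,657.6 − $16,000 = $1,770,657.6
Tax = $1,770,657.6 × 0.01267 = $22,434.231792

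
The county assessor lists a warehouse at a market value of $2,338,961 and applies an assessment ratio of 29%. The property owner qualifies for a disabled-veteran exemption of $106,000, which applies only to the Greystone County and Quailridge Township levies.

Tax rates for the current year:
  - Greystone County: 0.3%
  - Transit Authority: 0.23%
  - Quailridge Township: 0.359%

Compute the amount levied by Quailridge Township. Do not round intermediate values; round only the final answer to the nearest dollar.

Assessed value = $2,338,961 × 0.29 = $678,298.69
Quailridge Township taxable value = $678,298.69 − $106,000 = $572,298.69
Quailridge Township levy = $572,298.69 × 0.00359 = $2,054.5522971

$2,055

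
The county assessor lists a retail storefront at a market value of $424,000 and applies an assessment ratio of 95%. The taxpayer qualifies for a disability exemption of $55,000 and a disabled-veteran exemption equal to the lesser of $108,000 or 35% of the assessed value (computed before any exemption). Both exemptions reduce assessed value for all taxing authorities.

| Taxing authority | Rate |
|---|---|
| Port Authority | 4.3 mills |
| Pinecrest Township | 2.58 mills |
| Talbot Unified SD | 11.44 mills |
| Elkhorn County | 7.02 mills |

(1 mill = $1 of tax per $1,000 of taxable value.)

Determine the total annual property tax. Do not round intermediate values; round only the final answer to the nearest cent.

Assessed value = $424,000 × 0.95 = $402,800
Disabled-veteran exemption = min($108,000, 35% × $402,800) = min($108,000, $140,980) = $108,000 (dollar cap binds)
Taxable value = $402,800 − $55,000 − $108,000 = $239,800
Port Authority: $239,800 × 0.0043 = $1,031.14
Pinecrest Township: $239,800 × 0.00258 = $618.684
Talbot Unified SD: $239,800 × 0.01144 = $2,743.312
Elkhorn County: $239,800 × 0.00702 = $1,683.396
Total = $6,076.532

$6,076.53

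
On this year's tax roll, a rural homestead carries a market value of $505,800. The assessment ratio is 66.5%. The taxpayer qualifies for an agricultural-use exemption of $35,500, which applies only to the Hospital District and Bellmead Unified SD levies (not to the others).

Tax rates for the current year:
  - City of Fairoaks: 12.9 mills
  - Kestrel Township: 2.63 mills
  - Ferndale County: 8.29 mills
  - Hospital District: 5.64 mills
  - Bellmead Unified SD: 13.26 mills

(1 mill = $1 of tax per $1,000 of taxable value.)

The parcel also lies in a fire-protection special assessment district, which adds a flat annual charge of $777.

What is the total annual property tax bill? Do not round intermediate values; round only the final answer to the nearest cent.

$14,475.22

Assessed value = $505,800 × 0.665 = $336,357
City of Fairoaks: $336,357 × 0.0129 = $4,339.0053
Kestrel Township: $336,357 × 0.00263 = $884.61891
Ferndale County: $336,357 × 0.00829 = $2,788.39953
Hospital District: ($336,357 − $35,500) × 0.00564 = $300,857 × 0.00564 = $1,696.83348
Bellmead Unified SD: ($336,357 − $35,500) × 0.01326 = $300,857 × 0.01326 = $3,989.36382
Levies subtotal = $13,698.22104
Total = $13,698.22104 + $777 = $14,475.22104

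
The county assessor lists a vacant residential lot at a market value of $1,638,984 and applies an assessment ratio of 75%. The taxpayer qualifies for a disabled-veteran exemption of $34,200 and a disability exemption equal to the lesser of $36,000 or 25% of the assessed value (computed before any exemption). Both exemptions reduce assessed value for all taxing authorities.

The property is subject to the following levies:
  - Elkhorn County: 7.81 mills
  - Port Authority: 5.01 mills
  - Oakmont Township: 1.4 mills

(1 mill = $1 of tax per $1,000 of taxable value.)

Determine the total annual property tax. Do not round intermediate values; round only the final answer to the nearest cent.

$16,481.52

Assessed value = $1,638,984 × 0.75 = $1,229,238
Disability exemption = min($36,000, 25% × $1,229,238) = min($36,000, $307,309.5) = $36,000 (dollar cap binds)
Taxable value = $1,229,238 − $34,200 − $36,000 = $1,159,038
Elkhorn County: $1,159,038 × 0.00781 = $9,052.08678
Port Authority: $1,159,038 × 0.00501 = $5,806.78038
Oakmont Township: $1,159,038 × 0.0014 = $1,622.6532
Total = $16,481.52036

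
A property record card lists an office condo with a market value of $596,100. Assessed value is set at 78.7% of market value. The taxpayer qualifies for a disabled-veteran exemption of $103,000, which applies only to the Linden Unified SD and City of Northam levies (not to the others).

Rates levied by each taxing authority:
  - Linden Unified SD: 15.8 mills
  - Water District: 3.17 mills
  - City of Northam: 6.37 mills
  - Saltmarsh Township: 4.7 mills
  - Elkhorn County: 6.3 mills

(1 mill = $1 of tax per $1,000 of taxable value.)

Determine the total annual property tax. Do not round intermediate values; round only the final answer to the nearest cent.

$14,764.70

Assessed value = $596,100 × 0.787 = $469,130.7
Linden Unified SD: ($469,130.7 − $103,000) × 0.0158 = $366,130.7 × 0.0158 = $5,784.86506
Water District: $469,130.7 × 0.00317 = $1,487.144319
City of Northam: ($469,130.7 − $103,000) × 0.00637 = $366,130.7 × 0.00637 = $2,332.252559
Saltmarsh Township: $469,130.7 × 0.0047 = $2,204.91429
Elkhorn County: $469,130.7 × 0.0063 = $2,955.52341
Total = $14,764.699638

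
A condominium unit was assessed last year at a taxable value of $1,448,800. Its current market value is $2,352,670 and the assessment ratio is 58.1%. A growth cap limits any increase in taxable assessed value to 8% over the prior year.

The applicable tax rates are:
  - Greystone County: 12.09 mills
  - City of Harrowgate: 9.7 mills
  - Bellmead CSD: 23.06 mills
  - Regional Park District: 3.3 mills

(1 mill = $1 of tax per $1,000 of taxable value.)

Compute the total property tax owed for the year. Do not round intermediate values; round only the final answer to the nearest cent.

Uncapped assessed value = $2,352,670 × 0.581 = $1,366,901.27
Cap limit = $1,448,800 × 1.08 = $1,564,704
Taxable assessed value = min($1,366,901.27, $1,564,704) = $1,366,901.27 (cap does not bind)
Greystone County: $1,366,901.27 × 0.01209 = $16,525.8363543
City of Harrowgate: $1,366,901.27 × 0.0097 = $13,258.942319
Bellmead CSD: $1,366,901.27 × 0.02306 = $31,520.7432862
Regional Park District: $1,366,901.27 × 0.0033 = $4,510.774191
Total = $65,816.2961505

$65,816.30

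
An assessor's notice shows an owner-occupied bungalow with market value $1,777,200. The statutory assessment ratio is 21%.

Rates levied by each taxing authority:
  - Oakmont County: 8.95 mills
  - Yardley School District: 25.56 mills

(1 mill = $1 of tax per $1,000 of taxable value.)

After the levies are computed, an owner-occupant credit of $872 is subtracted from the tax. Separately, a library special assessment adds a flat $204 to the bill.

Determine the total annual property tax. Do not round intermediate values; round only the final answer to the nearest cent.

$12,211.55

Assessed value = $1,777,200 × 0.21 = $373,212
Oakmont County: $373,212 × 0.00895 = $3,340.2474
Yardley School District: $373,212 × 0.02556 = $9,539.29872
Levies subtotal = $12,879.54612
After credit = $12,879.54612 − $872 = $12,007.54612
Total = $12,007.54612 + $204 = $12,211.54612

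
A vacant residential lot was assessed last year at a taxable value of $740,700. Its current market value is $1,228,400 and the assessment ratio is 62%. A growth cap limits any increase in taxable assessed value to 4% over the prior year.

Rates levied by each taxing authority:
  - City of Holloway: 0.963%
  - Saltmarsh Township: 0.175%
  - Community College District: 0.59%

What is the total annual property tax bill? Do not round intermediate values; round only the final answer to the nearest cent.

$13,160.59

Uncapped assessed value = $1,228,400 × 0.62 = $761,608
Cap limit = $740,700 × 1.04 = $770,328
Taxable assessed value = min($761,608, $770,328) = $761,608 (cap does not bind)
City of Holloway: $761,608 × 0.00963 = $7,334.28504
Saltmarsh Township: $761,608 × 0.00175 = $1,332.814
Community College District: $761,608 × 0.0059 = $4,493.4872
Total = $13,160.58624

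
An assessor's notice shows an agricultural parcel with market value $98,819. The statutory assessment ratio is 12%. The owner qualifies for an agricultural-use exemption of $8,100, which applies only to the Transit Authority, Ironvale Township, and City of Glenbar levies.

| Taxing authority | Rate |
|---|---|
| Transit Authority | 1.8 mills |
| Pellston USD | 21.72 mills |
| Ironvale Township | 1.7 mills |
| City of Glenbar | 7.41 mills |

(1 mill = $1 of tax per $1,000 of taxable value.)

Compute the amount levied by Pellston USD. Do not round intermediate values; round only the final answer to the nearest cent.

Assessed value = $98,819 × 0.12 = $11,858.28
Pellston USD taxable value = $11,858.28 (exemption does not apply)
Pellston USD levy = $11,858.28 × 0.02172 = $257.5618416

$257.56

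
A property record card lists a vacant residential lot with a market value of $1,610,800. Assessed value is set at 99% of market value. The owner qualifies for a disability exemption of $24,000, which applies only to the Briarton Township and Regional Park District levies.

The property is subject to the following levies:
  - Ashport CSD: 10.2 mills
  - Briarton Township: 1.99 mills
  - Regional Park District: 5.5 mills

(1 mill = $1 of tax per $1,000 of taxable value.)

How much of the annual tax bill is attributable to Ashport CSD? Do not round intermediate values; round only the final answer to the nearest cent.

Assessed value = $1,610,800 × 0.99 = $1,594,692
Ashport CSD taxable value = $1,594,692 (exemption does not apply)
Ashport CSD levy = $1,594,692 × 0.0102 = $16,265.8584

$16,265.86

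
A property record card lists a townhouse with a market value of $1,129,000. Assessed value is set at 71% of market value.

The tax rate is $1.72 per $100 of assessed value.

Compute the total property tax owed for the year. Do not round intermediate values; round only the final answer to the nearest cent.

$13,787.35

Assessed value = $1,129,000 × 0.71 = $801,590
Tax = $801,590 × 0.0172 = $13,787.348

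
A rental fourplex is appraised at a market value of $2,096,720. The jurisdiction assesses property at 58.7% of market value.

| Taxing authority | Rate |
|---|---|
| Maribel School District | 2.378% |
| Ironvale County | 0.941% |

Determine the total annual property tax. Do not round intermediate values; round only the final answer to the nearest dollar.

$40,849

Assessed value = $2,096,720 × 0.587 = $1,230,774.64
Maribel School District: $1,230,774.64 × 0.02378 = $29,267.8209392
Ironvale County: $1,230,774.64 × 0.00941 = $11,581.5893624
Total = $29,267.8209392 + $11,581.5893624 = $40,849.4103016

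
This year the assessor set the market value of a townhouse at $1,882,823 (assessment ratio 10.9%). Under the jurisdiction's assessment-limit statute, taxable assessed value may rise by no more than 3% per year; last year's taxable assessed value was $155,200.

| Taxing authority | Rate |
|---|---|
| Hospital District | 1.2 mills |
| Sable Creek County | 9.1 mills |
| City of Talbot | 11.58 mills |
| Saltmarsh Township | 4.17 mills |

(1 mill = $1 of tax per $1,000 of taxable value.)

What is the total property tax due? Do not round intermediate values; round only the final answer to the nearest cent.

$4,164.25

Uncapped assessed value = $1,882,823 × 0.109 = $205,227.707
Cap limit = $155,200 × 1.03 = $159,856
Taxable assessed value = min($205,227.707, $159,856) = $159,856 (cap binds)
Hospital District: $159,856 × 0.0012 = $191.8272
Sable Creek County: $159,856 × 0.0091 = $1,454.6896
City of Talbot: $159,856 × 0.01158 = $1,851.13248
Saltmarsh Township: $159,856 × 0.00417 = $666.59952
Total = $4,164.2488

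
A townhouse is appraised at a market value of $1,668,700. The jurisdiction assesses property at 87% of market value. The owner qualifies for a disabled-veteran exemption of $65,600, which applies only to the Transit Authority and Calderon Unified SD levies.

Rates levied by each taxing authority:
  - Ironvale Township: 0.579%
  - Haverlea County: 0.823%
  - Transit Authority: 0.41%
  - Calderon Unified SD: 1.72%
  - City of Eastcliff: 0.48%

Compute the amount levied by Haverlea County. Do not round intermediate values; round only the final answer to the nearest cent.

Assessed value = $1,668,700 × 0.87 = $1,451,769
Haverlea County taxable value = $1,451,769 (exemption does not apply)
Haverlea County levy = $1,451,769 × 0.00823 = $11,948.05887

$11,948.06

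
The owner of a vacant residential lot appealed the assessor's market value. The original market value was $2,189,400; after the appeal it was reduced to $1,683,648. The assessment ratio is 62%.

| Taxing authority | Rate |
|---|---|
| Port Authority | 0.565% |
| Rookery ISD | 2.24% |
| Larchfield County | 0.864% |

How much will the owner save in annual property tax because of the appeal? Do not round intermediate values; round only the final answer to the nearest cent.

Old assessed value = $2,189,400 × 0.62 = $1,357,428
New assessed value = $1,683,648 × 0.62 = $1,043,861.76
Combined rate = 0.00565 + 0.0224 + 0.00864 = 0.03669
Old tax = $1,357,428 × 0.03669 = $49,804.03332
New tax = $1,043,861.76 × 0.03669 = $38,299.2879744
Reduction = $49,804.03332 − $38,299.2879744 = $11,504.7453456

$11,504.75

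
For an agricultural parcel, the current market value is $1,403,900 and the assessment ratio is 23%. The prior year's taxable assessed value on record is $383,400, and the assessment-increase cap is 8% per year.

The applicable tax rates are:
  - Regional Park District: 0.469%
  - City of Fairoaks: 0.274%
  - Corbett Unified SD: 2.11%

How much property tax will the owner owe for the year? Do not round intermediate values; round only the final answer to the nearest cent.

$9,212.25

Uncapped assessed value = $1,403,900 × 0.23 = $322,897
Cap limit = $383,400 × 1.08 = $414,072
Taxable assessed value = min($322,897, $414,072) = $322,897 (cap does not bind)
Regional Park District: $322,897 × 0.00469 = $1,514.38693
City of Fairoaks: $322,897 × 0.00274 = $884.73778
Corbett Unified SD: $322,897 × 0.0211 = $6,813.1267
Total = $9,212.25141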